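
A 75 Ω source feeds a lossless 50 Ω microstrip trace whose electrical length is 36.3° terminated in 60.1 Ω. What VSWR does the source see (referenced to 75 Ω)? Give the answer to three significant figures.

tan(βl) = 0.735
Z_in = Z_0·(Z_L + jZ_0·tanβl)/(Z_0 + jZ_L·tanβl) = 52 − j9.18 Ω
Γ_s = (Z_in − Z_s)/(Z_in + Z_s) = (-23 − j9.18)/(127 − j9.18), |Γ_s| = 0.195
VSWR = (1 + |Γ_s|)/(1 − |Γ_s|)

VSWR ≈ 1.48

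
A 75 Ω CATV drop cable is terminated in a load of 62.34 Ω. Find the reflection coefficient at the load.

Γ = (Z_L − Z_0)/(Z_L + Z_0) = (62.34 − 75)/(62.34 + 75) = -12.66/137.3

Γ = -0.0922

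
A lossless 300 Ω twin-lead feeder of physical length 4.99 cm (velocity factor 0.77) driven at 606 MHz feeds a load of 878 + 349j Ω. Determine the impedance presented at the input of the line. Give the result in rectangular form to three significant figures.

Z_in ≈ 190 − j294 Ω

λ = v/f = 0.77·c / 606 MHz = 0.381 m
βl = 2π·l/λ = 2π × 0.131 = 47.1°
tan(βl) = tan(47.1°) = 1.08
Z_in = Z_0·(Z_L + jZ_0·tanβl)/(Z_0 + jZ_L·tanβl)
     = 300·(878 + j672)/(-75.9 + j946)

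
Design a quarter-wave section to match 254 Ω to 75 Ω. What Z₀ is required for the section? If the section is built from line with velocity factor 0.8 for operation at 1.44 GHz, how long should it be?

Z_qwt ≈ 138 Ω; length ≈ 4.17 cm

Z_qwt = √(Z_0·R_L) = √(75 × 254) = √19050
λ = 0.8·c/f = 0.167 m, so l = λ/4 = 0.0417 m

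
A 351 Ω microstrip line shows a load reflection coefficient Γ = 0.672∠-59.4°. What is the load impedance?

Z_L = Z_0·(1 + Γ)/(1 − Γ) = 351·(1.34 − j0.578)/(0.658 + j0.578)

Z_L ≈ 251 − j529 Ω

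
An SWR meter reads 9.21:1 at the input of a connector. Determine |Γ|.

|Γ| = (S − 1)/(S + 1) = (9.21 − 1)/(9.21 + 1) = 8.21/10.2

|Γ| ≈ 0.804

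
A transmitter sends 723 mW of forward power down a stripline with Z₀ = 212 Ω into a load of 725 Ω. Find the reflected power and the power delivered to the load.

Γ = (725 − 212)/(725 + 212) = 0.547
|Γ|² = 0.3
P_refl = |Γ|²·P_inc = 217 mW, P_del = (1 − |Γ|²)·P_inc = 506 mW

P_reflected ≈ 217 mW; P_delivered ≈ 506 mW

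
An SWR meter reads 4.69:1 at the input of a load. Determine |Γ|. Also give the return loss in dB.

|Γ| ≈ 0.649; return loss ≈ 3.76 dB

|Γ| = (S − 1)/(S + 1) = (4.69 − 1)/(4.69 + 1) = 3.69/5.69
RL = −20·log₁₀|Γ| = −20·log₁₀(0.649)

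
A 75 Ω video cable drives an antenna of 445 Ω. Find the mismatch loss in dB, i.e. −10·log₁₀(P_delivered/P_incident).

Γ = (445 − 75)/(445 + 75) = 0.712
|Γ|² = 0.506, so P_del/P_inc = 1 − |Γ|² = 0.494
ML = −10·log₁₀(1 − |Γ|²)

mismatch loss ≈ 3.07 dB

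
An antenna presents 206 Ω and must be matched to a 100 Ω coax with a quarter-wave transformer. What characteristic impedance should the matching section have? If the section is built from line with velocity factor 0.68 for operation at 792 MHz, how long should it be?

Z_qwt ≈ 144 Ω; length ≈ 6.44 cm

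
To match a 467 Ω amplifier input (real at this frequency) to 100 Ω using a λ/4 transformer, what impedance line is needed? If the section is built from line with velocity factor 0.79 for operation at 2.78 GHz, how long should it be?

Z_qwt = √(Z_0·R_L) = √(100 × 467) = √46700
λ = 0.79·c/f = 0.0853 m, so l = λ/4 = 0.0213 m

Z_qwt ≈ 216 Ω; length ≈ 2.13 cm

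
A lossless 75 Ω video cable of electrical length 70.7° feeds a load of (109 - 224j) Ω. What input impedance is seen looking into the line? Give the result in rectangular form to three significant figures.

tan(βl) = tan(70.7°) = 2.86
Z_in = Z_0·(Z_L + jZ_0·tanβl)/(Z_0 + jZ_L·tanβl)
     = 75·(109 − j9.83)/(715 + j311)

Z_in ≈ 9.24 − j5.06 Ω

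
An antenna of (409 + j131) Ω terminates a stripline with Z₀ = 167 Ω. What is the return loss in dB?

RL ≈ 6.64 dB

Γ = (242 + j131)/(576 + j131), |Γ| = 0.466
RL = −20·log₁₀|Γ| = −20·log₁₀(0.466)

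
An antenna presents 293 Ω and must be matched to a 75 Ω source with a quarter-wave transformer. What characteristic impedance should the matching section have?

Z_qwt = √(Z_0·R_L) = √(75 × 293) = √21980

Z_qwt ≈ 148 Ω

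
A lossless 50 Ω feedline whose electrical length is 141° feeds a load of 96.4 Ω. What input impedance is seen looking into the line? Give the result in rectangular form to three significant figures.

Z_in ≈ 46.4 + j32 Ω

tan(βl) = tan(141°) = -0.81
Z_in = Z_0·(Z_L + jZ_0·tanβl)/(Z_0 + jZ_L·tanβl)
     = 50·(96.4 − j40.5)/(50 − j78.1)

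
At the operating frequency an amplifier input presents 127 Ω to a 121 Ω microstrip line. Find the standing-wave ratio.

Γ = (127 − 121)/(127 + 121) = 0.0242
VSWR = (1 + 0.0242)/(1 − 0.0242)

VSWR ≈ 1.05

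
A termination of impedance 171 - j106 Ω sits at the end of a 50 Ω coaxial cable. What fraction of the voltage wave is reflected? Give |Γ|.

Γ = (Z_L − Z_0)/(Z_L + Z_0) = (121 − j106)/(221 − j106)
|Γ| = 161/245

|Γ| ≈ 0.656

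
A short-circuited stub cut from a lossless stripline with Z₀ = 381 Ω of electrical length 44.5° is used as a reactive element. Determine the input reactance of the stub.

X_in ≈ 374 Ω (inductive)

tan(βl) = 0.983
For a short-circuited stub, Z_in = jZ_0·tan(βl)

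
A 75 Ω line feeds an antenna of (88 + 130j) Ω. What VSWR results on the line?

Γ = (Z_L − Z_0)/(Z_L + Z_0) = (13 + j130)/(163 + j130)
|Γ| = 131/208 = 0.627
VSWR = (1 + |Γ|)/(1 − |Γ|) = 1.63/0.373

VSWR ≈ 4.36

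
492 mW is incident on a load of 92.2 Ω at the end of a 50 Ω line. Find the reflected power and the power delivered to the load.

P_reflected ≈ 43.3 mW; P_delivered ≈ 449 mW

Γ = (92.2 − 50)/(92.2 + 50) = 0.297
|Γ|² = 0.0881
P_refl = |Γ|²·P_inc = 43.3 mW, P_del = (1 − |Γ|²)·P_inc = 449 mW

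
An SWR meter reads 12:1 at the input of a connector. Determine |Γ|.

|Γ| ≈ 0.846

|Γ| = (S − 1)/(S + 1) = (12 − 1)/(12 + 1) = 11/13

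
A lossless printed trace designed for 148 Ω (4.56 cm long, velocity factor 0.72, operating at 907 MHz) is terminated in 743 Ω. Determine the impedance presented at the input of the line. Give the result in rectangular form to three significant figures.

λ = v/f = 0.72·c / 907 MHz = 0.238 m
βl = 2π·l/λ = 2π × 0.191 = 68.9°
tan(βl) = tan(68.9°) = 2.6
Z_in = Z_0·(Z_L + jZ_0·tanβl)/(Z_0 + jZ_L·tanβl)
     = 148·(743 + j384)/(148 + j1930)

Z_in ≈ 33.7 − j54.4 Ω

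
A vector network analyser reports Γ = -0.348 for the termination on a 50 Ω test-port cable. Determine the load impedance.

Z_L = Z_0·(1 + Γ)/(1 − Γ) = 50·(0.652)/(1.35)

Z_L ≈ 24.2 Ω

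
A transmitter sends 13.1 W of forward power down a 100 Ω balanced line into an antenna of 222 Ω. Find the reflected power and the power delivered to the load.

P_reflected ≈ 1.88 W; P_delivered ≈ 11.2 W

Γ = (222 − 100)/(222 + 100) = 0.379
|Γ|² = 0.144
P_refl = |Γ|²·P_inc = 1.88 W, P_del = (1 − |Γ|²)·P_inc = 11.2 W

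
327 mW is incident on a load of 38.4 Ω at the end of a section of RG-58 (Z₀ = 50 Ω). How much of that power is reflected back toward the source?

P_reflected ≈ 5.63 mW

Γ = (38.4 − 50)/(38.4 + 50) = -0.131
|Γ|² = 0.0172
P_refl = |Γ|²·P_inc = 5.63 mW, P_del = (1 − |Γ|²)·P_inc = 321 mW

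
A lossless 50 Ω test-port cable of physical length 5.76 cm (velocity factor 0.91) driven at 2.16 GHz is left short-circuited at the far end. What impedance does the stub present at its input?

λ = v/f = 0.91·c / 2.16 GHz = 0.126 m
βl = 2π·l/λ = 2π × 0.456 = 164°
tan(βl) = -0.286
For a short-circuited stub, Z_in = jZ_0·tan(βl)

Z_in ≈ −j14.3 Ω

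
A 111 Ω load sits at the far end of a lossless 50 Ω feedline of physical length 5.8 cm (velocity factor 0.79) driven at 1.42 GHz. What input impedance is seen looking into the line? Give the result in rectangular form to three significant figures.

Z_in ≈ 30.6 + j25.5 Ω

λ = v/f = 0.79·c / 1.42 GHz = 0.167 m
βl = 2π·l/λ = 2π × 0.348 = 125°
tan(βl) = tan(125°) = -1.42
Z_in = Z_0·(Z_L + jZ_0·tanβl)/(Z_0 + jZ_L·tanβl)
     = 50·(111 − j71.1)/(50 − j158)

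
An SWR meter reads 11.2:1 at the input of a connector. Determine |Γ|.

|Γ| = (S − 1)/(S + 1) = (11.2 − 1)/(11.2 + 1) = 10.2/12.2

|Γ| ≈ 0.836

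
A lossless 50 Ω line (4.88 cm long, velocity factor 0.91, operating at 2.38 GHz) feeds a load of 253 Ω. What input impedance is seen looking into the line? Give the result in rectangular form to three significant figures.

λ = v/f = 0.91·c / 2.38 GHz = 0.115 m
βl = 2π·l/λ = 2π × 0.425 = 153°
tan(βl) = tan(153°) = -0.506
Z_in = Z_0·(Z_L + jZ_0·tanβl)/(Z_0 + jZ_L·tanβl)
     = 50·(253 − j25.3)/(50 − j128)

Z_in ≈ 42.1 + j82.4 Ω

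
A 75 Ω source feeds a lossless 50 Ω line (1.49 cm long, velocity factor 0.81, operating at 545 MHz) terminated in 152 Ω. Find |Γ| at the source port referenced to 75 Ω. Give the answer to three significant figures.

|Γ| ≈ 0.366

λ = v/f = 0.81·c / 545 MHz = 0.446 m
βl = 2π·l/λ = 2π × 0.0334 = 12°
tan(βl) = 0.213
Z_in = Z_0·(Z_L + jZ_0·tanβl)/(Z_0 + jZ_L·tanβl) = 112 − j61.9 Ω
Γ_s = (Z_in − Z_s)/(Z_in + Z_s) = (36.9 − j61.9)/(187 − j61.9), |Γ_s| = 0.366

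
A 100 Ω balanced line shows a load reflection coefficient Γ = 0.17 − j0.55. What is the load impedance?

Z_L ≈ 67.4 − j111 Ω

Z_L = Z_0·(1 + Γ)/(1 − Γ) = 100·(1.17 − j0.55)/(0.83 + j0.55)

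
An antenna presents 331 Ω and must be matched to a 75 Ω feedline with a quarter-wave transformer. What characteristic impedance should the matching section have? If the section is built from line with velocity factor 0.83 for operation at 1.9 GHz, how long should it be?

Z_qwt ≈ 158 Ω; length ≈ 3.28 cm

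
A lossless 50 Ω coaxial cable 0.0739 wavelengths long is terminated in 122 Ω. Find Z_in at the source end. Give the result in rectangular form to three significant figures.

βl = 2π × 0.0739 = 26.6°
tan(βl) = tan(26.6°) = 0.501
Z_in = Z_0·(Z_L + jZ_0·tanβl)/(Z_0 + jZ_L·tanβl)
     = 50·(122 + j25)/(50 + j61.1)

Z_in ≈ 61.2 − j49.8 Ω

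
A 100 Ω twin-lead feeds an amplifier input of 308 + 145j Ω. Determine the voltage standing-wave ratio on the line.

Γ = (Z_L − Z_0)/(Z_L + Z_0) = (208 + j145)/(408 + j145)
|Γ| = 254/433 = 0.586
VSWR = (1 + |Γ|)/(1 − |Γ|) = 1.59/0.414

VSWR ≈ 3.83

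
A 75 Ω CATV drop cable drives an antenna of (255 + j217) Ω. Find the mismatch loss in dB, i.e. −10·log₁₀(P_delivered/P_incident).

Γ = (180 + j217)/(330 + j217), |Γ| = 0.714
|Γ|² = 0.51, so P_del/P_inc = 1 − |Γ|² = 0.49
ML = −10·log₁₀(1 − |Γ|²)

mismatch loss ≈ 3.09 dB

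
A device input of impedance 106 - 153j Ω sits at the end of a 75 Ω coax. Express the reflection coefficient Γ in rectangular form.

Γ ≈ 0.517 − j0.409

Γ = (Z_L − Z_0)/(Z_L + Z_0) = (31 − j153)/(181 − j153)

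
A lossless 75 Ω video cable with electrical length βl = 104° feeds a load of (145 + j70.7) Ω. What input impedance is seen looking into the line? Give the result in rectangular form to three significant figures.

Z_in ≈ 29.9 + j0.292 Ω

tan(βl) = tan(104°) = -4.01
Z_in = Z_0·(Z_L + jZ_0·tanβl)/(Z_0 + jZ_L·tanβl)
     = 75·(145 − j230)/(359 − j582)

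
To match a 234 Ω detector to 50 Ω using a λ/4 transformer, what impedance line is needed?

Z_qwt ≈ 108 Ω

Z_qwt = √(Z_0·R_L) = √(50 × 234) = √11700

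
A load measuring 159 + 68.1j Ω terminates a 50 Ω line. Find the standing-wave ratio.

Γ = (Z_L − Z_0)/(Z_L + Z_0) = (109 + j68.1)/(209 + j68.1)
|Γ| = 129/220 = 0.585
VSWR = (1 + |Γ|)/(1 − |Γ|) = 1.58/0.415

VSWR ≈ 3.82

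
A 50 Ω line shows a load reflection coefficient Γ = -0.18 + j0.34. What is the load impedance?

Z_L ≈ 28.2 + j22.5 Ω

Z_L = Z_0·(1 + Γ)/(1 − Γ) = 50·(0.82 + j0.34)/(1.18 − j0.34)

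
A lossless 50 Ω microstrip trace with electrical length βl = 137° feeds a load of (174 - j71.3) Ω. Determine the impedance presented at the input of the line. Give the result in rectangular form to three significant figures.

tan(βl) = tan(137°) = -0.933
Z_in = Z_0·(Z_L + jZ_0·tanβl)/(Z_0 + jZ_L·tanβl)
     = 50·(174 − j118)/(-16.5 − j162)

Z_in ≈ 30.6 + j56.7 Ω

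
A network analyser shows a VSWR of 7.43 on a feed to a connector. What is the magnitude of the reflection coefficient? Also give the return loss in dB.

|Γ| ≈ 0.763; return loss ≈ 2.35 dB

|Γ| = (S − 1)/(S + 1) = (7.43 − 1)/(7.43 + 1) = 6.43/8.43
RL = −20·log₁₀|Γ| = −20·log₁₀(0.763)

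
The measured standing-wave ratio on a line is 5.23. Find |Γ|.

|Γ| = (S − 1)/(S + 1) = (5.23 − 1)/(5.23 + 1) = 4.23/6.23

|Γ| ≈ 0.679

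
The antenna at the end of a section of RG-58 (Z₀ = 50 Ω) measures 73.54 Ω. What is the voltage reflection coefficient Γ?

Γ = 0.191

Γ = (Z_L − Z_0)/(Z_L + Z_0) = (73.54 − 50)/(73.54 + 50) = 23.54/123.5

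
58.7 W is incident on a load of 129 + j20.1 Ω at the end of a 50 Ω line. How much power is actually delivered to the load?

|Γ| = |(79 + j20.1)/(179 + j20.1)| = 0.453
|Γ|² = 0.205
P_refl = |Γ|²·P_inc = 12 W, P_del = (1 − |Γ|²)·P_inc = 46.7 W

P_delivered ≈ 46.7 W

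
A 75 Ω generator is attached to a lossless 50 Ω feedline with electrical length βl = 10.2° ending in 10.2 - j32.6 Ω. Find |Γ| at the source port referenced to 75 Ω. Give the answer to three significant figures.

|Γ| ≈ 0.812

tan(βl) = 0.18
Z_in = Z_0·(Z_L + jZ_0·tanβl)/(Z_0 + jZ_L·tanβl) = 8.43 − j21.4 Ω
Γ_s = (Z_in − Z_s)/(Z_in + Z_s) = (-66.6 − j21.4)/(83.4 − j21.4), |Γ_s| = 0.812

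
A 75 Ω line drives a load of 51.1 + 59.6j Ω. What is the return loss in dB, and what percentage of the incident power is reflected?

RL ≈ 6.74 dB; 21.2% of incident power reflected

Γ = (-23.9 + j59.6)/(126.1 + j59.6), |Γ| = 0.46
RL = −20·log₁₀(0.46) = 6.74 dB
P_refl/P_inc = |Γ|² = 0.212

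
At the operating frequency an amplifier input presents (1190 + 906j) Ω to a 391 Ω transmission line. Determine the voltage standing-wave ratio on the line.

VSWR ≈ 4.93

Γ = (Z_L − Z_0)/(Z_L + Z_0) = (799 + j906)/(1581 + j906)
|Γ| = 1210/1820 = 0.663
VSWR = (1 + |Γ|)/(1 − |Γ|) = 1.66/0.337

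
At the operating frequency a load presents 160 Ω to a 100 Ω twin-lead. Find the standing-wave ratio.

For a purely resistive load, VSWR = R_L/Z_0 or Z_0/R_L (whichever > 1) = 160/100

VSWR ≈ 1.6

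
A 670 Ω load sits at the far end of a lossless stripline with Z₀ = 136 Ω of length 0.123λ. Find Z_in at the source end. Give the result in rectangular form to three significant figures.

Z_in ≈ 54.3 − j128 Ω

βl = 2π × 0.123 = 44.3°
tan(βl) = tan(44.3°) = 0.975
Z_in = Z_0·(Z_L + jZ_0·tanβl)/(Z_0 + jZ_L·tanβl)
     = 136·(670 + j133)/(136 + j653)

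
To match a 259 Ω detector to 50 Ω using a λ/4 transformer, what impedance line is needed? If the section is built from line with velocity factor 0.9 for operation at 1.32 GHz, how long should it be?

Z_qwt = √(Z_0·R_L) = √(50 × 259) = √12950
λ = 0.9·c/f = 0.205 m, so l = λ/4 = 0.0511 m

Z_qwt ≈ 114 Ω; length ≈ 5.11 cm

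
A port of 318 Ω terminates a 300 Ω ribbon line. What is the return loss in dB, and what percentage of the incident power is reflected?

RL ≈ 30.7 dB; 0.0848% of incident power reflected

Γ = (318 − 300)/(318 + 300) = 0.0291
RL = −20·log₁₀(0.0291) = 30.7 dB
P_refl/P_inc = |Γ|² = 0.000848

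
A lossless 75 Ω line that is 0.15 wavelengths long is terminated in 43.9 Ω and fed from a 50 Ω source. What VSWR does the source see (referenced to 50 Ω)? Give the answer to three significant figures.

VSWR ≈ 2.17

βl = 2π × 0.15 = 54°
tan(βl) = 1.38
Z_in = Z_0·(Z_L + jZ_0·tanβl)/(Z_0 + jZ_L·tanβl) = 77.1 + j41.2 Ω
Γ_s = (Z_in − Z_s)/(Z_in + Z_s) = (27.1 + j41.2)/(127 + j41.2), |Γ_s| = 0.369
VSWR = (1 + |Γ_s|)/(1 − |Γ_s|)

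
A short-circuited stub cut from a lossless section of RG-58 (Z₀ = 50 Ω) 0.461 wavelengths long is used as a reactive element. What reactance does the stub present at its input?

βl = 2π × 0.461 = 166°
tan(βl) = -0.25
For a short-circuited stub, Z_in = jZ_0·tan(βl)

X_in ≈ -12.5 Ω (capacitive)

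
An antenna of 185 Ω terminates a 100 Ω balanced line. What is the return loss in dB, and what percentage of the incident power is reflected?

RL ≈ 10.5 dB; 8.9% of incident power reflected

Γ = (185 − 100)/(185 + 100) = 0.298
RL = −20·log₁₀(0.298) = 10.5 dB
P_refl/P_inc = |Γ|² = 0.089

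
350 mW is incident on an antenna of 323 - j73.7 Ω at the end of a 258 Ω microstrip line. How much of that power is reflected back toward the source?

|Γ| = |(65 − j73.7)/(581 − j73.7)| = 0.168
|Γ|² = 0.0282
P_refl = |Γ|²·P_inc = 9.85 mW, P_del = (1 − |Γ|²)·P_inc = 340 mW

P_reflected ≈ 9.85 mW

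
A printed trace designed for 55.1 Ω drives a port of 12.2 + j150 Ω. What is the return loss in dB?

RL ≈ 0.455 dB

Γ = (-42.9 + j150)/(67.3 + j150), |Γ| = 0.949
RL = −20·log₁₀|Γ| = −20·log₁₀(0.949)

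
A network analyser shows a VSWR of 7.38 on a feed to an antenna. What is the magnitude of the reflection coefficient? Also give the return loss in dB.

|Γ| = (S − 1)/(S + 1) = (7.38 − 1)/(7.38 + 1) = 6.38/8.38
RL = −20·log₁₀|Γ| = −20·log₁₀(0.761)

|Γ| ≈ 0.761; return loss ≈ 2.37 dB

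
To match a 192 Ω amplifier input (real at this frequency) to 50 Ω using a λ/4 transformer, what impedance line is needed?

Z_qwt ≈ 98 Ω

Z_qwt = √(Z_0·R_L) = √(50 × 192) = √9600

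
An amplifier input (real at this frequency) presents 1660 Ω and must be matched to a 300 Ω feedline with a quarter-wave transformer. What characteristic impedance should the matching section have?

Z_qwt ≈ 706 Ω

Z_qwt = √(Z_0·R_L) = √(300 × 1660) = √498000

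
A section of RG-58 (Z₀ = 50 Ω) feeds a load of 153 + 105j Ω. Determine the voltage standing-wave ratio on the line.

VSWR ≈ 4.61

Γ = (Z_L − Z_0)/(Z_L + Z_0) = (103 + j105)/(203 + j105)
|Γ| = 147/229 = 0.644
VSWR = (1 + |Γ|)/(1 − |Γ|) = 1.64/0.356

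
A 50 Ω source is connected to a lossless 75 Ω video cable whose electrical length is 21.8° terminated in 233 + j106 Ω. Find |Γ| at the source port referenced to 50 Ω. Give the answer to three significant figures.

|Γ| ≈ 0.694

tan(βl) = 0.4
Z_in = Z_0·(Z_L + jZ_0·tanβl)/(Z_0 + jZ_L·tanβl) = 156 − j133 Ω
Γ_s = (Z_in − Z_s)/(Z_in + Z_s) = (106 − j133)/(206 − j133), |Γ_s| = 0.694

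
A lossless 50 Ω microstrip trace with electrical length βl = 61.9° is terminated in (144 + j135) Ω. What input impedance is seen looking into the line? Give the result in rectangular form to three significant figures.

Z_in ≈ 14.3 − j37.4 Ω

tan(βl) = tan(61.9°) = 1.87
Z_in = Z_0·(Z_L + jZ_0·tanβl)/(Z_0 + jZ_L·tanβl)
     = 50·(144 + j229)/(-203 + j270)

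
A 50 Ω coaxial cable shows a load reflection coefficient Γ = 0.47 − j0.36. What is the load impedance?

Z_L ≈ 79.1 − j87.7 Ω

Z_L = Z_0·(1 + Γ)/(1 − Γ) = 50·(1.47 − j0.36)/(0.53 + j0.36)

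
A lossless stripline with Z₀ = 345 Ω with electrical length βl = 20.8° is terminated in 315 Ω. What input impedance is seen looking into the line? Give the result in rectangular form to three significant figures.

tan(βl) = tan(20.8°) = 0.38
Z_in = Z_0·(Z_L + jZ_0·tanβl)/(Z_0 + jZ_L·tanβl)
     = 345·(315 + j131)/(345 + j120)

Z_in ≈ 322 + j19.5 Ω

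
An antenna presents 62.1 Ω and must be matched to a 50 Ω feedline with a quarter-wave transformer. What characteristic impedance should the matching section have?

Z_qwt ≈ 55.7 Ω

Z_qwt = √(Z_0·R_L) = √(50 × 62.1) = √3105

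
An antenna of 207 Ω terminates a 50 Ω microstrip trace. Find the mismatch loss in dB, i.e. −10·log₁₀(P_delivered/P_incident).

Γ = (207 − 50)/(207 + 50) = 0.611
|Γ|² = 0.373, so P_del/P_inc = 1 − |Γ|² = 0.627
ML = −10·log₁₀(1 − |Γ|²)

mismatch loss ≈ 2.03 dB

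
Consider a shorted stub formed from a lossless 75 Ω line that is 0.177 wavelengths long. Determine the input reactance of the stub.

βl = 2π × 0.177 = 63.7°
tan(βl) = 2.03
For a shorted stub, Z_in = jZ_0·tan(βl)

X_in ≈ 152 Ω (inductive)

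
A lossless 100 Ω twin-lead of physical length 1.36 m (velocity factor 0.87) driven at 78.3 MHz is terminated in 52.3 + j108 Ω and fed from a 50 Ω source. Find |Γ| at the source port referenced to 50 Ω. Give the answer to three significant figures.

|Γ| ≈ 0.488

λ = v/f = 0.87·c / 78.3 MHz = 3.33 m
βl = 2π·l/λ = 2π × 0.408 = 147°
tan(βl) = -0.652
Z_in = Z_0·(Z_L + jZ_0·tanβl)/(Z_0 + jZ_L·tanβl) = 24.7 + j30 Ω
Γ_s = (Z_in − Z_s)/(Z_in + Z_s) = (-25.3 + j30)/(74.7 + j30), |Γ_s| = 0.488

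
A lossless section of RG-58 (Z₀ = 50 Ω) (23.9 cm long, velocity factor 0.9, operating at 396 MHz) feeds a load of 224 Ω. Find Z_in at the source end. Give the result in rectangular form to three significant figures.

Z_in ≈ 16.7 + j33.9 Ω

λ = v/f = 0.9·c / 396 MHz = 0.682 m
βl = 2π·l/λ = 2π × 0.351 = 126°
tan(βl) = tan(126°) = -1.37
Z_in = Z_0·(Z_L + jZ_0·tanβl)/(Z_0 + jZ_L·tanβl)
     = 50·(224 − j68.3)/(50 − j306)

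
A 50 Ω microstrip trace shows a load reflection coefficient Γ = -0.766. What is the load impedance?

Z_L ≈ 6.63 Ω

Z_L = Z_0·(1 + Γ)/(1 − Γ) = 50·(0.234)/(1.77)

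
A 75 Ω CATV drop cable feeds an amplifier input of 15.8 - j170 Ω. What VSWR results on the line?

VSWR ≈ 29.3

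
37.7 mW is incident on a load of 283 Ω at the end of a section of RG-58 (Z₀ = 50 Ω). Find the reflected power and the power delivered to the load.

P_reflected ≈ 18.5 mW; P_delivered ≈ 19.2 mW

Γ = (283 − 50)/(283 + 50) = 0.7
|Γ|² = 0.49
P_refl = |Γ|²·P_inc = 18.5 mW, P_del = (1 − |Γ|²)·P_inc = 19.2 mW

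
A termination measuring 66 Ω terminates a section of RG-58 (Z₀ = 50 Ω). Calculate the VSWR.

Γ = (66 − 50)/(66 + 50) = 0.138
VSWR = (1 + 0.138)/(1 − 0.138)

VSWR ≈ 1.32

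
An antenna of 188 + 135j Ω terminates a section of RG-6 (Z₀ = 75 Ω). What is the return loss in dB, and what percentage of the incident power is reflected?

Γ = (113 + j135)/(263 + j135), |Γ| = 0.596
RL = −20·log₁₀(0.596) = 4.5 dB
P_refl/P_inc = |Γ|² = 0.355

RL ≈ 4.5 dB; 35.5% of incident power reflected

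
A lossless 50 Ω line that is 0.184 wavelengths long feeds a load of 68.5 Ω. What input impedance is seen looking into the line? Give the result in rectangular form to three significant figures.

βl = 2π × 0.184 = 66.2°
tan(βl) = tan(66.2°) = 2.27
Z_in = Z_0·(Z_L + jZ_0·tanβl)/(Z_0 + jZ_L·tanβl)
     = 50·(68.5 + j114)/(50 + j156)

Z_in ≈ 39.5 − j9.32 Ω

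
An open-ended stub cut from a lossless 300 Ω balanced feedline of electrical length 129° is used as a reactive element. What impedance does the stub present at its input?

tan(βl) = -1.23
For an open-ended stub, Z_in = −jZ_0·cot(βl) = −jZ_0/tan(βl)

Z_in ≈ +j243 Ω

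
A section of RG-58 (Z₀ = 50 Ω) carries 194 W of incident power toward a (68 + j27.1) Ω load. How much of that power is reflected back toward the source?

|Γ| = |(18 + j27.1)/(118 + j27.1)| = 0.269
|Γ|² = 0.0722
P_refl = |Γ|²·P_inc = 14 W, P_del = (1 − |Γ|²)·P_inc = 180 W

P_reflected ≈ 14 W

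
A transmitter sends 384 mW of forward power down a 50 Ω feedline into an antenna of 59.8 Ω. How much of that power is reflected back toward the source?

Γ = (59.8 − 50)/(59.8 + 50) = 0.0893
|Γ|² = 0.00797
P_refl = |Γ|²·P_inc = 3.06 mW, P_del = (1 − |Γ|²)·P_inc = 381 mW

P_reflected ≈ 3.06 mW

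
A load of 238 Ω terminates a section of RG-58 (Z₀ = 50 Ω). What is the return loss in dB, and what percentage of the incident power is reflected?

RL ≈ 3.7 dB; 42.6% of incident power reflected

Γ = (238 − 50)/(238 + 50) = 0.653
RL = −20·log₁₀(0.653) = 3.7 dB
P_refl/P_inc = |Γ|² = 0.426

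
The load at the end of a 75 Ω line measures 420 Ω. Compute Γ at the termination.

Γ = 0.697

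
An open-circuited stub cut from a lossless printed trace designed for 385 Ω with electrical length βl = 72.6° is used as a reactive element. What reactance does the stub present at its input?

tan(βl) = 3.19
For an open-circuited stub, Z_in = −jZ_0·cot(βl) = −jZ_0/tan(βl)

X_in ≈ -121 Ω (capacitive)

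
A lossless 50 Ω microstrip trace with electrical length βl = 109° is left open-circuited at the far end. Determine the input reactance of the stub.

tan(βl) = -2.9
For an open-circuited stub, Z_in = −jZ_0·cot(βl) = −jZ_0/tan(βl)

X_in ≈ 17.2 Ω (inductive)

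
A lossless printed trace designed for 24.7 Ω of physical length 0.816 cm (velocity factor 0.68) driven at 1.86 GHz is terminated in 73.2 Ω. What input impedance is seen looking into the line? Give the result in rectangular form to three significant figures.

Z_in ≈ 28.4 − j30 Ω

λ = v/f = 0.68·c / 1.86 GHz = 0.11 m
βl = 2π·l/λ = 2π × 0.0744 = 26.8°
tan(βl) = tan(26.8°) = 0.505
Z_in = Z_0·(Z_L + jZ_0·tanβl)/(Z_0 + jZ_L·tanβl)
     = 24.7·(73.2 + j12.5)/(24.7 + j37)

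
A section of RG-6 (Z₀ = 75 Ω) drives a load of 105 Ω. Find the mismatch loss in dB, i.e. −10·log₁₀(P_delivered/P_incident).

mismatch loss ≈ 0.122 dB

Γ = (105 − 75)/(105 + 75) = 0.167
|Γ|² = 0.0278, so P_del/P_inc = 1 − |Γ|² = 0.972
ML = −10·log₁₀(1 − |Γ|²)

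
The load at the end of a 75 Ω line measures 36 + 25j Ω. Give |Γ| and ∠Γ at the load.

Γ ≈ 0.407 ∠ 135°

Γ = (Z_L − Z_0)/(Z_L + Z_0) = (-39 + j25)/(111 + j25)
|Γ| = 46.3/114 = 0.407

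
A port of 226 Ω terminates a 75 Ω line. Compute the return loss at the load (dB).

Γ = (226 − 75)/(226 + 75) = 0.502
RL = −20·log₁₀|Γ| = −20·log₁₀(0.502)

RL ≈ 5.99 dB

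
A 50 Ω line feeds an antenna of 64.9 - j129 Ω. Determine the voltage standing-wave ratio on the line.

VSWR ≈ 7.05

Γ = (Z_L − Z_0)/(Z_L + Z_0) = (14.9 − j129)/(114.9 − j129)
|Γ| = 130/173 = 0.752
VSWR = (1 + |Γ|)/(1 − |Γ|) = 1.75/0.248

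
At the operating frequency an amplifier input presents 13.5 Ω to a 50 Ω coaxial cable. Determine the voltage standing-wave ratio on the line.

VSWR ≈ 3.7

Γ = (13.5 − 50)/(13.5 + 50) = -0.575
VSWR = (1 + 0.575)/(1 − 0.575)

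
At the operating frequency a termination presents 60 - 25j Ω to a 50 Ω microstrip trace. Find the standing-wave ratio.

Γ = (Z_L − Z_0)/(Z_L + Z_0) = (10 − j25)/(110 − j25)
|Γ| = 26.9/113 = 0.239
VSWR = (1 + |Γ|)/(1 − |Γ|) = 1.24/0.761

VSWR ≈ 1.63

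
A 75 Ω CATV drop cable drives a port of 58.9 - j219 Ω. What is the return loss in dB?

RL ≈ 1.36 dB

Γ = (-16.1 − j219)/(133.9 − j219), |Γ| = 0.855
RL = −20·log₁₀|Γ| = −20·log₁₀(0.855)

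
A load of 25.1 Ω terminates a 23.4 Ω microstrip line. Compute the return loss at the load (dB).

Γ = (25.1 − 23.4)/(25.1 + 23.4) = 0.0351
RL = −20·log₁₀|Γ| = −20·log₁₀(0.0351)

RL ≈ 29.1 dB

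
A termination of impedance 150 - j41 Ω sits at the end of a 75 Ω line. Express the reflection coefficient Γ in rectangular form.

Γ = (Z_L − Z_0)/(Z_L + Z_0) = (75 − j41)/(225 − j41)

Γ ≈ 0.355 − j0.118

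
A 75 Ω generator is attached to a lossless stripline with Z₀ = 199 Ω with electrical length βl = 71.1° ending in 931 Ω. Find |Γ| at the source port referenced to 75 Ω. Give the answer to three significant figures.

tan(βl) = 2.92
Z_in = Z_0·(Z_L + jZ_0·tanβl)/(Z_0 + jZ_L·tanβl) = 47.3 − j64.7 Ω
Γ_s = (Z_in − Z_s)/(Z_in + Z_s) = (-27.7 − j64.7)/(122 − j64.7), |Γ_s| = 0.509

|Γ| ≈ 0.509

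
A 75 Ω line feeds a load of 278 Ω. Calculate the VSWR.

For a purely resistive load, VSWR = R_L/Z_0 or Z_0/R_L (whichever > 1) = 278/75

VSWR ≈ 3.71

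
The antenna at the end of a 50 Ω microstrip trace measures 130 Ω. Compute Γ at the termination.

Γ = 0.444

Γ = (Z_L − Z_0)/(Z_L + Z_0) = (130 − 50)/(130 + 50) = 80/180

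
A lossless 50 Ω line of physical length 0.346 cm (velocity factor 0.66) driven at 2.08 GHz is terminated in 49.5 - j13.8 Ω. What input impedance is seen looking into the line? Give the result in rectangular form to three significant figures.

λ = v/f = 0.66·c / 2.08 GHz = 0.0952 m
βl = 2π·l/λ = 2π × 0.0363 = 13.1°
tan(βl) = tan(13.1°) = 0.232
Z_in = Z_0·(Z_L + jZ_0·tanβl)/(Z_0 + jZ_L·tanβl)
     = 50·(49.5 − j2.18)/(53.2 + j11.5)

Z_in ≈ 44 − j11.6 Ω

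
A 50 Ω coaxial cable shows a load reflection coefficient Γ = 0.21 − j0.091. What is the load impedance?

Z_L = Z_0·(1 + Γ)/(1 − Γ) = 50·(1.21 − j0.091)/(0.79 + j0.091)

Z_L ≈ 74.9 − j14.4 Ω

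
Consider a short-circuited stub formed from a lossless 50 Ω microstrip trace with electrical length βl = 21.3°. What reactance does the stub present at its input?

X_in ≈ 19.5 Ω (inductive)

tan(βl) = 0.39
For a short-circuited stub, Z_in = jZ_0·tan(βl)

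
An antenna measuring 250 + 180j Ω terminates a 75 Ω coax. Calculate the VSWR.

Γ = (Z_L − Z_0)/(Z_L + Z_0) = (175 + j180)/(325 + j180)
|Γ| = 251/372 = 0.676
VSWR = (1 + |Γ|)/(1 − |Γ|) = 1.68/0.324

VSWR ≈ 5.17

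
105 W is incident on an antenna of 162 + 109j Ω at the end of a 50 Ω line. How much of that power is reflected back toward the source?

|Γ| = |(112 + j109)/(212 + j109)| = 0.656
|Γ|² = 0.43
P_refl = |Γ|²·P_inc = 45.1 W, P_del = (1 − |Γ|²)·P_inc = 59.9 W

P_reflected ≈ 45.1 W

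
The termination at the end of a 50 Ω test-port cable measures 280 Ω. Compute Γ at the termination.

Γ = (Z_L − Z_0)/(Z_L + Z_0) = (280 − 50)/(280 + 50) = 230/330

Γ = 0.697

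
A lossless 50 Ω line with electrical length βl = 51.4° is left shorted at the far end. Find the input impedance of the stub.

Z_in ≈ +j62.6 Ω

tan(βl) = 1.25
For a shorted stub, Z_in = jZ_0·tan(βl)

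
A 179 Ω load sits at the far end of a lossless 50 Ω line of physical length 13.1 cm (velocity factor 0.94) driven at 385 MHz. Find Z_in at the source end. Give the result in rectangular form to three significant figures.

λ = v/f = 0.94·c / 385 MHz = 0.732 m
βl = 2π·l/λ = 2π × 0.179 = 64.4°
tan(βl) = tan(64.4°) = 2.09
Z_in = Z_0·(Z_L + jZ_0·tanβl)/(Z_0 + jZ_L·tanβl)
     = 50·(179 + j104)/(50 + j373)

Z_in ≈ 16.9 − j21.7 Ω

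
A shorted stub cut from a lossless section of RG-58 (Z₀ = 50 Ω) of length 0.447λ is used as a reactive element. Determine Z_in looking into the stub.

Z_in ≈ −j17.3 Ω

βl = 2π × 0.447 = 161°
tan(βl) = -0.346
For a shorted stub, Z_in = jZ_0·tan(βl)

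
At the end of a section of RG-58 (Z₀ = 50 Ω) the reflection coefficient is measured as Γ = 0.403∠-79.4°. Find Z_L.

Z_L = Z_0·(1 + Γ)/(1 − Γ) = 50·(1.07 − j0.396)/(0.926 + j0.396)

Z_L ≈ 41.3 − j39.1 Ω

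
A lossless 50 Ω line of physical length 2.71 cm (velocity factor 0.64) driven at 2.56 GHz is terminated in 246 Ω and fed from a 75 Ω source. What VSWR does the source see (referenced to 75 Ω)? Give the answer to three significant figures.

VSWR ≈ 5.71

λ = v/f = 0.64·c / 2.56 GHz = 0.075 m
βl = 2π·l/λ = 2π × 0.361 = 130°
tan(βl) = -1.19
Z_in = Z_0·(Z_L + jZ_0·tanβl)/(Z_0 + jZ_L·tanβl) = 16.9 + j39.2 Ω
Γ_s = (Z_in − Z_s)/(Z_in + Z_s) = (-58.1 + j39.2)/(91.9 + j39.2), |Γ_s| = 0.702
VSWR = (1 + |Γ_s|)/(1 − |Γ_s|)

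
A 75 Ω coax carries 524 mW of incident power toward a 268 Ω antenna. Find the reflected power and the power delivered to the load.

P_reflected ≈ 166 mW; P_delivered ≈ 358 mW

Γ = (268 − 75)/(268 + 75) = 0.563
|Γ|² = 0.317
P_refl = |Γ|²·P_inc = 166 mW, P_del = (1 − |Γ|²)·P_inc = 358 mW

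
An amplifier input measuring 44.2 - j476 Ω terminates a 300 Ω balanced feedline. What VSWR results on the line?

Γ = (Z_L − Z_0)/(Z_L + Z_0) = (-255.8 − j476)/(344.2 − j476)
|Γ| = 540/587 = 0.92
VSWR = (1 + |Γ|)/(1 − |Γ|) = 1.92/0.0801

VSWR ≈ 24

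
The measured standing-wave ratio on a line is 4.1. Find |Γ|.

|Γ| ≈ 0.608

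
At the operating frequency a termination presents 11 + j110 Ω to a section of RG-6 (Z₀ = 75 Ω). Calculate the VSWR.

VSWR ≈ 21.6

Γ = (Z_L − Z_0)/(Z_L + Z_0) = (-64 + j110)/(86 + j110)
|Γ| = 127/140 = 0.911
VSWR = (1 + |Γ|)/(1 − |Γ|) = 1.91/0.0886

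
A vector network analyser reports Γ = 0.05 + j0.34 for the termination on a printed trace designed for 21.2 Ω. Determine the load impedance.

Z_L = Z_0·(1 + Γ)/(1 − Γ) = 21.2·(1.05 + j0.34)/(0.95 − j0.34)

Z_L ≈ 18.4 + j14.2 Ω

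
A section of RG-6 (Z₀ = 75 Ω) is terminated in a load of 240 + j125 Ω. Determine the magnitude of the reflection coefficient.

Γ = (Z_L − Z_0)/(Z_L + Z_0) = (165 + j125)/(315 + j125)
|Γ| = 207/339

|Γ| ≈ 0.611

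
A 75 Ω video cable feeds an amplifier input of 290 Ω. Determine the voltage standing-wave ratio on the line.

VSWR ≈ 3.87

Γ = (290 − 75)/(290 + 75) = 0.589
VSWR = (1 + 0.589)/(1 − 0.589)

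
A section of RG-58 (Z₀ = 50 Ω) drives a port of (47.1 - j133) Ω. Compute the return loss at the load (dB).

Γ = (-2.9 − j133)/(97.1 − j133), |Γ| = 0.808
RL = −20·log₁₀|Γ| = −20·log₁₀(0.808)

RL ≈ 1.85 dB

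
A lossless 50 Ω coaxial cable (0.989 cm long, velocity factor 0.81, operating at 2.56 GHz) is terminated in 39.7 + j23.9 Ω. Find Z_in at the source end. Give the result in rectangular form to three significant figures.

λ = v/f = 0.81·c / 2.56 GHz = 0.0949 m
βl = 2π·l/λ = 2π × 0.104 = 37.5°
tan(βl) = tan(37.5°) = 0.768
Z_in = Z_0·(Z_L + jZ_0·tanβl)/(Z_0 + jZ_L·tanβl)
     = 50·(39.7 + j62.3)/(31.7 + j30.5)

Z_in ≈ 81.7 + j19.7 Ω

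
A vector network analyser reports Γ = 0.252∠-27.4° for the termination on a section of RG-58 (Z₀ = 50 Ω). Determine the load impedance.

Z_L = Z_0·(1 + Γ)/(1 − Γ) = 50·(1.22 − j0.116)/(0.776 + j0.116)

Z_L ≈ 76 − j18.8 Ω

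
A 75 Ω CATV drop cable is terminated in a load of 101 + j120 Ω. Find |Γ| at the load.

|Γ| ≈ 0.576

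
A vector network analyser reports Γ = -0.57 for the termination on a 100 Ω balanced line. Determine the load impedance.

Z_L = Z_0·(1 + Γ)/(1 − Γ) = 100·(0.43)/(1.57)

Z_L ≈ 27.4 Ω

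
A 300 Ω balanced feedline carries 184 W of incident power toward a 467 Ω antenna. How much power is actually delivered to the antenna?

P_delivered ≈ 175 W

Γ = (467 − 300)/(467 + 300) = 0.218
|Γ|² = 0.0474
P_refl = |Γ|²·P_inc = 8.72 W, P_del = (1 − |Γ|²)·P_inc = 175 W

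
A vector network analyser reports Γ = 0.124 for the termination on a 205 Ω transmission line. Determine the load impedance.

Z_L ≈ 263 Ω

Z_L = Z_0·(1 + Γ)/(1 − Γ) = 205·(1.12)/(0.876)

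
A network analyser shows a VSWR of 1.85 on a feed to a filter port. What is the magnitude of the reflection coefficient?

|Γ| ≈ 0.298

|Γ| = (S − 1)/(S + 1) = (1.85 − 1)/(1.85 + 1) = 0.85/2.85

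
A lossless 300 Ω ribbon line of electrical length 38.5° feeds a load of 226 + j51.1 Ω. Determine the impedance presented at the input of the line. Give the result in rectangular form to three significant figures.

tan(βl) = tan(38.5°) = 0.795
Z_in = Z_0·(Z_L + jZ_0·tanβl)/(Z_0 + jZ_L·tanβl)
     = 300·(226 + j290)/(259 + j180)

Z_in ≈ 333 + j104 Ω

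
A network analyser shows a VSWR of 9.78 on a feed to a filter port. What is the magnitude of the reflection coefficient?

|Γ| ≈ 0.814

|Γ| = (S − 1)/(S + 1) = (9.78 − 1)/(9.78 + 1) = 8.78/10.8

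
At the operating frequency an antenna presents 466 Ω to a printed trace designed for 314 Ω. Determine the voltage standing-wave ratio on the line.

VSWR ≈ 1.48

Γ = (466 − 314)/(466 + 314) = 0.195
VSWR = (1 + 0.195)/(1 − 0.195)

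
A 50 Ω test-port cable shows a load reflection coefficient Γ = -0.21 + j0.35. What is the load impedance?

Z_L ≈ 26.3 + j22.1 Ω

Z_L = Z_0·(1 + Γ)/(1 − Γ) = 50·(0.79 + j0.35)/(1.21 − j0.35)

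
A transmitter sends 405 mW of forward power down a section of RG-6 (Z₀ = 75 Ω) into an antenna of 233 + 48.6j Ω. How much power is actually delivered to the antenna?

P_delivered ≈ 291 mW

|Γ| = |(158 + j48.6)/(308 + j48.6)| = 0.53
|Γ|² = 0.281
P_refl = |Γ|²·P_inc = 114 mW, P_del = (1 − |Γ|²)·P_inc = 291 mW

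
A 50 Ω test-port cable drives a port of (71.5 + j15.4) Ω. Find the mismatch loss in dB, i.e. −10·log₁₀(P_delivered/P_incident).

mismatch loss ≈ 0.207 dB

Γ = (21.5 + j15.4)/(121.5 + j15.4), |Γ| = 0.216
|Γ|² = 0.0466, so P_del/P_inc = 1 − |Γ|² = 0.953
ML = −10·log₁₀(1 − |Γ|²)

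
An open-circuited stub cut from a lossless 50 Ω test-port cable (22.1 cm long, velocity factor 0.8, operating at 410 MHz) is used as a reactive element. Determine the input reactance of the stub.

λ = v/f = 0.8·c / 410 MHz = 0.585 m
βl = 2π·l/λ = 2π × 0.378 = 136°
tan(βl) = -0.969
For an open-circuited stub, Z_in = −jZ_0·cot(βl) = −jZ_0/tan(βl)

X_in ≈ 51.6 Ω (inductive)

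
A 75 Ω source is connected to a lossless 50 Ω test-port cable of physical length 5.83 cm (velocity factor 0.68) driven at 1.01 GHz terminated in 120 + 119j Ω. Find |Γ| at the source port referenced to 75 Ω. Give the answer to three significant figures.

|Γ| ≈ 0.764

λ = v/f = 0.68·c / 1.01 GHz = 0.202 m
βl = 2π·l/λ = 2π × 0.289 = 104°
tan(βl) = -4.04
Z_in = Z_0·(Z_L + jZ_0·tanβl)/(Z_0 + jZ_L·tanβl) = 10.1 + j1.37 Ω
Γ_s = (Z_in − Z_s)/(Z_in + Z_s) = (-64.9 + j1.37)/(85.1 + j1.37), |Γ_s| = 0.764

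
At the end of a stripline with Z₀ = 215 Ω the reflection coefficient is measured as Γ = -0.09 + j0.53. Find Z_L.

Z_L ≈ 104 + j155 Ω

Z_L = Z_0·(1 + Γ)/(1 − Γ) = 215·(0.91 + j0.53)/(1.09 − j0.53)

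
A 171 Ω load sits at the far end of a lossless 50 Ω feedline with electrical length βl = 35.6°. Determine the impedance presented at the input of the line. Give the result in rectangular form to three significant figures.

tan(βl) = tan(35.6°) = 0.716
Z_in = Z_0·(Z_L + jZ_0·tanβl)/(Z_0 + jZ_L·tanβl)
     = 50·(171 + j35.8)/(50 + j122)

Z_in ≈ 37 − j54.7 Ω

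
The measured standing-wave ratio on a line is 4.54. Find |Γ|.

|Γ| = (S − 1)/(S + 1) = (4.54 − 1)/(4.54 + 1) = 3.54/5.54

|Γ| ≈ 0.639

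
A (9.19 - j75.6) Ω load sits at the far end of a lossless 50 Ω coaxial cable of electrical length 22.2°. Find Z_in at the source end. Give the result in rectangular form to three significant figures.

tan(βl) = tan(22.2°) = 0.408
Z_in = Z_0·(Z_L + jZ_0·tanβl)/(Z_0 + jZ_L·tanβl)
     = 50·(9.19 − j55.2)/(80.9 + j3.75)

Z_in ≈ 4.09 − j34.3 Ω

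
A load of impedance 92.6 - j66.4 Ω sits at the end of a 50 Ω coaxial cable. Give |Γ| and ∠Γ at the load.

Γ = (Z_L − Z_0)/(Z_L + Z_0) = (42.6 − j66.4)/(142.6 − j66.4)
|Γ| = 78.9/157 = 0.502

Γ ≈ 0.502 ∠ -32.3°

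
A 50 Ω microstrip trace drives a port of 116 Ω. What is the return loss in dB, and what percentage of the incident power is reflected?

Γ = (116 − 50)/(116 + 50) = 0.398
RL = −20·log₁₀(0.398) = 8.01 dB
P_refl/P_inc = |Γ|² = 0.158

RL ≈ 8.01 dB; 15.8% of incident power reflected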